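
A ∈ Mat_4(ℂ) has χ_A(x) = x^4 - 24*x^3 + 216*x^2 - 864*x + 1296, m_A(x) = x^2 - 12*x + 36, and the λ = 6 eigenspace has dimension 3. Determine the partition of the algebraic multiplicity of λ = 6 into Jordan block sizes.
Block sizes for λ = 6: [2, 1, 1]

Step 1 — from the characteristic polynomial, algebraic multiplicity of λ = 6 is 4. From dim ker(A − (6)·I) = 3, there are exactly 3 Jordan blocks for λ = 6.
Step 2 — from the minimal polynomial, the factor (x − 6)^2 tells us the largest block for λ = 6 has size 2.
Step 3 — with total size 4, 3 blocks, and largest block 2, the block sizes (in nonincreasing order) are [2, 1, 1].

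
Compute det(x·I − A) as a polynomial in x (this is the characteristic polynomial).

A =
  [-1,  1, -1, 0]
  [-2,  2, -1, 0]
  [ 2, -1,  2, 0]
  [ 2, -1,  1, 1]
x^4 - 4*x^3 + 6*x^2 - 4*x + 1

Expanding det(x·I − A) (e.g. by cofactor expansion or by noting that A is similar to its Jordan form J, which has the same characteristic polynomial as A) gives
  χ_A(x) = x^4 - 4*x^3 + 6*x^2 - 4*x + 1
which factors as (x - 1)^4. The eigenvalues (with algebraic multiplicities) are λ = 1 with multiplicity 4.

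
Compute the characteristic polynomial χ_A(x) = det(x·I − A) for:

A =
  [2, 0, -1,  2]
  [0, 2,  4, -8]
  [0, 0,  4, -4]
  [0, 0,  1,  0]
x^4 - 8*x^3 + 24*x^2 - 32*x + 16

Expanding det(x·I − A) (e.g. by cofactor expansion or by noting that A is similar to its Jordan form J, which has the same characteristic polynomial as A) gives
  χ_A(x) = x^4 - 8*x^3 + 24*x^2 - 32*x + 16
which factors as (x - 2)^4. The eigenvalues (with algebraic multiplicities) are λ = 2 with multiplicity 4.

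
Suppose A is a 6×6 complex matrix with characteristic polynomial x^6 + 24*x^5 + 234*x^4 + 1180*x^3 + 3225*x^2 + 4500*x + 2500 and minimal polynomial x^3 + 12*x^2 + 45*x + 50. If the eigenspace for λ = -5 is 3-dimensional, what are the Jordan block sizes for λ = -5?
Block sizes for λ = -5: [2, 1, 1]

Step 1 — from the characteristic polynomial, algebraic multiplicity of λ = -5 is 4. From dim ker(A − (-5)·I) = 3, there are exactly 3 Jordan blocks for λ = -5.
Step 2 — from the minimal polynomial, the factor (x + 5)^2 tells us the largest block for λ = -5 has size 2.
Step 3 — with total size 4, 3 blocks, and largest block 2, the block sizes (in nonincreasing order) are [2, 1, 1].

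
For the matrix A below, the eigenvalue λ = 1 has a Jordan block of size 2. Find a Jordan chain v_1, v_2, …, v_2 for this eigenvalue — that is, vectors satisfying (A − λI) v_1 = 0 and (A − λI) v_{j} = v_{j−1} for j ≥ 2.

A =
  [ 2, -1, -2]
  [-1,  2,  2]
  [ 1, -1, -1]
A Jordan chain for λ = 1 of length 2:
v_1 = (1, -1, 1)ᵀ
v_2 = (1, 0, 0)ᵀ

Let N = A − (1)·I. We want v_2 with N^2 v_2 = 0 but N^1 v_2 ≠ 0; then v_{j-1} := N · v_j for j = 2, …, 2.

Pick v_2 = (1, 0, 0)ᵀ.
Then v_1 = N · v_2 = (1, -1, 1)ᵀ.

Sanity check: (A − (1)·I) v_1 = (0, 0, 0)ᵀ = 0. ✓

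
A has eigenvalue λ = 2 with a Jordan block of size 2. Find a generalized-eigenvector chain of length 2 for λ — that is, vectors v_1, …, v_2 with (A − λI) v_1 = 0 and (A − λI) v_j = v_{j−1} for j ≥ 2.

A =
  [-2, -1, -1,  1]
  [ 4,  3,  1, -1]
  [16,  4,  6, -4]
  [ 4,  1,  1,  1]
A Jordan chain for λ = 2 of length 2:
v_1 = (-4, 4, 16, 4)ᵀ
v_2 = (1, 0, 0, 0)ᵀ

Let N = A − (2)·I. We want v_2 with N^2 v_2 = 0 but N^1 v_2 ≠ 0; then v_{j-1} := N · v_j for j = 2, …, 2.

Pick v_2 = (1, 0, 0, 0)ᵀ.
Then v_1 = N · v_2 = (-4, 4, 16, 4)ᵀ.

Sanity check: (A − (2)·I) v_1 = (0, 0, 0, 0)ᵀ = 0. ✓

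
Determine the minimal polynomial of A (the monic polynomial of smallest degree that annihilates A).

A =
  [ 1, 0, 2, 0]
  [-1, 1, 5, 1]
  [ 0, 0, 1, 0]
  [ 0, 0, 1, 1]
x^3 - 3*x^2 + 3*x - 1

The characteristic polynomial is χ_A(x) = (x - 1)^4, so the eigenvalues are known. The minimal polynomial is
  m_A(x) = Π_λ (x − λ)^{k_λ}
where k_λ is the size of the *largest* Jordan block for λ (equivalently, the smallest k with (A − λI)^k v = 0 for every generalised eigenvector v of λ).

  λ = 1: largest Jordan block has size 3, contributing (x − 1)^3

So m_A(x) = (x - 1)^3 = x^3 - 3*x^2 + 3*x - 1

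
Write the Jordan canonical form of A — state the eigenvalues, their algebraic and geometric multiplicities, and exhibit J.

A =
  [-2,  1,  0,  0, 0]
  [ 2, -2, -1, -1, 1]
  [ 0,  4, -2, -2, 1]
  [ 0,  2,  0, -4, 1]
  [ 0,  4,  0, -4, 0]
J_3(-2) ⊕ J_2(-2)

The characteristic polynomial is
  det(x·I − A) = x^5 + 10*x^4 + 40*x^3 + 80*x^2 + 80*x + 32 = (x + 2)^5

Eigenvalues and multiplicities (the geometric multiplicity of λ is n − rank(A − λI), which equals the number of Jordan blocks for λ):
  λ = -2: algebraic multiplicity = 5, geometric multiplicity = 2

Determining the block sizes for each eigenvalue:
  λ = -2: with am = 5 and gm = 2, the partition is not yet determined (e.g. several partitions of 5 into 2 parts exist). Let N = A − (-2)·I. Computing rank(N^1) = 3, rank(N^2) = 1, rank(N^3) = 0; the number of blocks of size ≥ j is rank(N^{j−1}) − rank(N^j), giving [2, 2, 1]. So we have 1 block(s) of size 3, 1 block(s) of size 2 → block sizes [3, 2]

Assembling the blocks gives a Jordan form
J =
  [-2,  1,  0,  0,  0]
  [ 0, -2,  1,  0,  0]
  [ 0,  0, -2,  0,  0]
  [ 0,  0,  0, -2,  1]
  [ 0,  0,  0,  0, -2]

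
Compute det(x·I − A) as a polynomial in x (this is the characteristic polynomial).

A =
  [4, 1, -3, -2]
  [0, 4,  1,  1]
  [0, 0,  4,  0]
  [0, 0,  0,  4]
x^4 - 16*x^3 + 96*x^2 - 256*x + 256

Expanding det(x·I − A) (e.g. by cofactor expansion or by noting that A is similar to its Jordan form J, which has the same characteristic polynomial as A) gives
  χ_A(x) = x^4 - 16*x^3 + 96*x^2 - 256*x + 256
which factors as (x - 4)^4. The eigenvalues (with algebraic multiplicities) are λ = 4 with multiplicity 4.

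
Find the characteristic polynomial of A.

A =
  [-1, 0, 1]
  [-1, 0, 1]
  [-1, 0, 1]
x^3

Expanding det(x·I − A) (e.g. by cofactor expansion or by noting that A is similar to its Jordan form J, which has the same characteristic polynomial as A) gives
  χ_A(x) = x^3
which factors as x^3. The eigenvalues (with algebraic multiplicities) are λ = 0 with multiplicity 3.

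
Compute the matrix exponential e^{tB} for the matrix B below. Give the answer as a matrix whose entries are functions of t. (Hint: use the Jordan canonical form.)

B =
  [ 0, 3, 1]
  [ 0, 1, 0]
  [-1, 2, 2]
e^{tB} =
  [-t*exp(t) + exp(t), -t^2*exp(t)/2 + 3*t*exp(t), t*exp(t)]
  [0, exp(t), 0]
  [-t*exp(t), -t^2*exp(t)/2 + 2*t*exp(t), t*exp(t) + exp(t)]

Strategy: write B = P · J · P⁻¹ where J is a Jordan canonical form, so e^{tB} = P · e^{tJ} · P⁻¹, and e^{tJ} can be computed block-by-block.

B has Jordan form
J =
  [1, 1, 0]
  [0, 1, 1]
  [0, 0, 1]
(up to reordering of blocks).

Per-block formulas:
  For a 3×3 Jordan block J_3(1): exp(t · J_3(1)) = e^(1t)·(I + t·N + (t^2/2)·N^2), where N is the 3×3 nilpotent shift.

After assembling e^{tJ} and conjugating by P, we get:

e^{tB} =
  [-t*exp(t) + exp(t), -t^2*exp(t)/2 + 3*t*exp(t), t*exp(t)]
  [0, exp(t), 0]
  [-t*exp(t), -t^2*exp(t)/2 + 2*t*exp(t), t*exp(t) + exp(t)]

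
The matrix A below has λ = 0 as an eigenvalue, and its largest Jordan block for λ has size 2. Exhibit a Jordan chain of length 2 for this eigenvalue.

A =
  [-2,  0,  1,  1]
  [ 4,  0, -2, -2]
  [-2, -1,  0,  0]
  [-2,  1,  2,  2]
A Jordan chain for λ = 0 of length 2:
v_1 = (-2, 4, -2, -2)ᵀ
v_2 = (1, 0, 0, 0)ᵀ

Let N = A − (0)·I. We want v_2 with N^2 v_2 = 0 but N^1 v_2 ≠ 0; then v_{j-1} := N · v_j for j = 2, …, 2.

Pick v_2 = (1, 0, 0, 0)ᵀ.
Then v_1 = N · v_2 = (-2, 4, -2, -2)ᵀ.

Sanity check: (A − (0)·I) v_1 = (0, 0, 0, 0)ᵀ = 0. ✓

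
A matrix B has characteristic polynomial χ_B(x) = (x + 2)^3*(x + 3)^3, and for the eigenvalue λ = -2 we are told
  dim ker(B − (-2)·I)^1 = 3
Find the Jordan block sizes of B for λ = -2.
Block sizes for λ = -2: [1, 1, 1]

From the dimensions of kernels of powers, the number of Jordan blocks of size at least j is d_j − d_{j−1} where d_j = dim ker(N^j) (with d_0 = 0). Computing the differences gives [3].
The number of blocks of size exactly k is (#blocks of size ≥ k) − (#blocks of size ≥ k + 1), so the partition is: 3 block(s) of size 1.
In nonincreasing order the block sizes are [1, 1, 1].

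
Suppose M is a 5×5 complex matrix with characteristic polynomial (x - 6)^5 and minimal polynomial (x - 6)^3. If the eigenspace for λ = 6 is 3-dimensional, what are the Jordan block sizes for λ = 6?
Block sizes for λ = 6: [3, 1, 1]

Step 1 — from the characteristic polynomial, algebraic multiplicity of λ = 6 is 5. From dim ker(M − (6)·I) = 3, there are exactly 3 Jordan blocks for λ = 6.
Step 2 — from the minimal polynomial, the factor (x − 6)^3 tells us the largest block for λ = 6 has size 3.
Step 3 — with total size 5, 3 blocks, and largest block 3, the block sizes (in nonincreasing order) are [3, 1, 1].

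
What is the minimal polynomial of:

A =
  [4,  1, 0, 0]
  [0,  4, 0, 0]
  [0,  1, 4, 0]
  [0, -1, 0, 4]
x^2 - 8*x + 16

The characteristic polynomial is χ_A(x) = (x - 4)^4, so the eigenvalues are known. The minimal polynomial is
  m_A(x) = Π_λ (x − λ)^{k_λ}
where k_λ is the size of the *largest* Jordan block for λ (equivalently, the smallest k with (A − λI)^k v = 0 for every generalised eigenvector v of λ).

  λ = 4: largest Jordan block has size 2, contributing (x − 4)^2

So m_A(x) = (x - 4)^2 = x^2 - 8*x + 16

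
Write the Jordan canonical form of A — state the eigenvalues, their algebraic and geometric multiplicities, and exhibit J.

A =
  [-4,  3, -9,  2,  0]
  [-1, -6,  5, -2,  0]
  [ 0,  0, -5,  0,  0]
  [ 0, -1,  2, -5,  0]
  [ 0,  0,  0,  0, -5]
J_3(-5) ⊕ J_1(-5) ⊕ J_1(-5)

The characteristic polynomial is
  det(x·I − A) = x^5 + 25*x^4 + 250*x^3 + 1250*x^2 + 3125*x + 3125 = (x + 5)^5

Eigenvalues and multiplicities (the geometric multiplicity of λ is n − rank(A − λI), which equals the number of Jordan blocks for λ):
  λ = -5: algebraic multiplicity = 5, geometric multiplicity = 3

Determining the block sizes for each eigenvalue:
  λ = -5: with am = 5 and gm = 3, the partition is not yet determined (e.g. several partitions of 5 into 3 parts exist). Let N = A − (-5)·I. Computing rank(N^1) = 2, rank(N^2) = 1, rank(N^3) = 0; the number of blocks of size ≥ j is rank(N^{j−1}) − rank(N^j), giving [3, 1, 1]. So we have 1 block(s) of size 3, 2 block(s) of size 1 → block sizes [3, 1, 1]

Assembling the blocks gives a Jordan form
J =
  [-5,  1,  0,  0,  0]
  [ 0, -5,  1,  0,  0]
  [ 0,  0, -5,  0,  0]
  [ 0,  0,  0, -5,  0]
  [ 0,  0,  0,  0, -5]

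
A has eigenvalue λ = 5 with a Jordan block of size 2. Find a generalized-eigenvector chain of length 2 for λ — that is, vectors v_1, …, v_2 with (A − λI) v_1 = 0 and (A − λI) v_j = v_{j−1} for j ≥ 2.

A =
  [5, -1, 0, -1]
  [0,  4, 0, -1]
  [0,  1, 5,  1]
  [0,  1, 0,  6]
A Jordan chain for λ = 5 of length 2:
v_1 = (-1, -1, 1, 1)ᵀ
v_2 = (0, 1, 0, 0)ᵀ

Let N = A − (5)·I. We want v_2 with N^2 v_2 = 0 but N^1 v_2 ≠ 0; then v_{j-1} := N · v_j for j = 2, …, 2.

Pick v_2 = (0, 1, 0, 0)ᵀ.
Then v_1 = N · v_2 = (-1, -1, 1, 1)ᵀ.

Sanity check: (A − (5)·I) v_1 = (0, 0, 0, 0)ᵀ = 0. ✓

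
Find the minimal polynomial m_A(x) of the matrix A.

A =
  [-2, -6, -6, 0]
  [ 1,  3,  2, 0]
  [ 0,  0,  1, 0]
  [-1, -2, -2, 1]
x^2 - x

The characteristic polynomial is χ_A(x) = x*(x - 1)^3, so the eigenvalues are known. The minimal polynomial is
  m_A(x) = Π_λ (x − λ)^{k_λ}
where k_λ is the size of the *largest* Jordan block for λ (equivalently, the smallest k with (A − λI)^k v = 0 for every generalised eigenvector v of λ).

  λ = 0: largest Jordan block has size 1, contributing (x − 0)
  λ = 1: largest Jordan block has size 1, contributing (x − 1)

So m_A(x) = x*(x - 1) = x^2 - x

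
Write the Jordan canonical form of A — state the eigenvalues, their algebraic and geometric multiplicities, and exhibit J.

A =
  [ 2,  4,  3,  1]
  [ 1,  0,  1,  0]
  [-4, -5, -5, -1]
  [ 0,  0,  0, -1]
J_3(-1) ⊕ J_1(-1)

The characteristic polynomial is
  det(x·I − A) = x^4 + 4*x^3 + 6*x^2 + 4*x + 1 = (x + 1)^4

Eigenvalues and multiplicities (the geometric multiplicity of λ is n − rank(A − λI), which equals the number of Jordan blocks for λ):
  λ = -1: algebraic multiplicity = 4, geometric multiplicity = 2

Determining the block sizes for each eigenvalue:
  λ = -1: with am = 4 and gm = 2, the partition is not yet determined (e.g. several partitions of 4 into 2 parts exist). Let N = A − (-1)·I. Computing rank(N^1) = 2, rank(N^2) = 1, rank(N^3) = 0; the number of blocks of size ≥ j is rank(N^{j−1}) − rank(N^j), giving [2, 1, 1]. So we have 1 block(s) of size 3, 1 block(s) of size 1 → block sizes [3, 1]

Assembling the blocks gives a Jordan form
J =
  [-1,  1,  0,  0]
  [ 0, -1,  1,  0]
  [ 0,  0, -1,  0]
  [ 0,  0,  0, -1]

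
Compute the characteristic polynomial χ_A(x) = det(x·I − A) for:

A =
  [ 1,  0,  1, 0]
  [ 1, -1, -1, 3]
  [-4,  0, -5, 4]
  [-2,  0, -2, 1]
x^4 + 4*x^3 + 6*x^2 + 4*x + 1

Expanding det(x·I − A) (e.g. by cofactor expansion or by noting that A is similar to its Jordan form J, which has the same characteristic polynomial as A) gives
  χ_A(x) = x^4 + 4*x^3 + 6*x^2 + 4*x + 1
which factors as (x + 1)^4. The eigenvalues (with algebraic multiplicities) are λ = -1 with multiplicity 4.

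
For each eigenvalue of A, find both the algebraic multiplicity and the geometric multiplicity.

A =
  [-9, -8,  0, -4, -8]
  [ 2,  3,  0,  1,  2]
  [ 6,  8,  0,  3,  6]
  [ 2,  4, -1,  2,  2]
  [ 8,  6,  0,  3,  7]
λ = -1: alg = 1, geom = 1; λ = 1: alg = 4, geom = 2

Step 1 — factor the characteristic polynomial to read off the algebraic multiplicities:
  χ_A(x) = (x - 1)^4*(x + 1)

Step 2 — compute geometric multiplicities via the rank-nullity identity g(λ) = n − rank(A − λI):
  rank(A − (-1)·I) = 4, so dim ker(A − (-1)·I) = n − 4 = 1
  rank(A − (1)·I) = 3, so dim ker(A − (1)·I) = n − 3 = 2

Summary:
  λ = -1: algebraic multiplicity = 1, geometric multiplicity = 1
  λ = 1: algebraic multiplicity = 4, geometric multiplicity = 2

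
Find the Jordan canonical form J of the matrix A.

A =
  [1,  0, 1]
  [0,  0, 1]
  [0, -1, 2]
J_3(1)

The characteristic polynomial is
  det(x·I − A) = x^3 - 3*x^2 + 3*x - 1 = (x - 1)^3

Eigenvalues and multiplicities (the geometric multiplicity of λ is n − rank(A − λI), which equals the number of Jordan blocks for λ):
  λ = 1: algebraic multiplicity = 3, geometric multiplicity = 1

Determining the block sizes for each eigenvalue:
  λ = 1: one block (gm = 1), so the single block has size am = 3 → block sizes [3]

Assembling the blocks gives a Jordan form
J =
  [1, 1, 0]
  [0, 1, 1]
  [0, 0, 1]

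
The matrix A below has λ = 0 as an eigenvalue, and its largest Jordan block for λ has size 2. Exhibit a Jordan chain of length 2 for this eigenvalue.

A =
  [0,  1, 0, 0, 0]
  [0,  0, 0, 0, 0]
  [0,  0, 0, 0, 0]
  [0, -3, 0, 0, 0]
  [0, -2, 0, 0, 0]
A Jordan chain for λ = 0 of length 2:
v_1 = (1, 0, 0, -3, -2)ᵀ
v_2 = (0, 1, 0, 0, 0)ᵀ

Let N = A − (0)·I. We want v_2 with N^2 v_2 = 0 but N^1 v_2 ≠ 0; then v_{j-1} := N · v_j for j = 2, …, 2.

Pick v_2 = (0, 1, 0, 0, 0)ᵀ.
Then v_1 = N · v_2 = (1, 0, 0, -3, -2)ᵀ.

Sanity check: (A − (0)·I) v_1 = (0, 0, 0, 0, 0)ᵀ = 0. ✓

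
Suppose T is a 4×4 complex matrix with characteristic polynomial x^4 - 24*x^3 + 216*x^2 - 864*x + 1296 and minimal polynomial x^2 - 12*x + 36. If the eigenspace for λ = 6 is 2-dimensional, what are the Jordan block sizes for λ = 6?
Block sizes for λ = 6: [2, 2]

Step 1 — from the characteristic polynomial, algebraic multiplicity of λ = 6 is 4. From dim ker(T − (6)·I) = 2, there are exactly 2 Jordan blocks for λ = 6.
Step 2 — from the minimal polynomial, the factor (x − 6)^2 tells us the largest block for λ = 6 has size 2.
Step 3 — with total size 4, 2 blocks, and largest block 2, the block sizes (in nonincreasing order) are [2, 2].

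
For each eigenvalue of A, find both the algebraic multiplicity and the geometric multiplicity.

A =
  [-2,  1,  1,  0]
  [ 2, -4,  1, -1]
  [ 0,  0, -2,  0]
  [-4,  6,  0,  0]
λ = -2: alg = 4, geom = 2

Step 1 — factor the characteristic polynomial to read off the algebraic multiplicities:
  χ_A(x) = (x + 2)^4

Step 2 — compute geometric multiplicities via the rank-nullity identity g(λ) = n − rank(A − λI):
  rank(A − (-2)·I) = 2, so dim ker(A − (-2)·I) = n − 2 = 2

Summary:
  λ = -2: algebraic multiplicity = 4, geometric multiplicity = 2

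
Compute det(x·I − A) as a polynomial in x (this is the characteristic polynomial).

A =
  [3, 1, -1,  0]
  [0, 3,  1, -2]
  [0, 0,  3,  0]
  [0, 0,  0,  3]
x^4 - 12*x^3 + 54*x^2 - 108*x + 81

Expanding det(x·I − A) (e.g. by cofactor expansion or by noting that A is similar to its Jordan form J, which has the same characteristic polynomial as A) gives
  χ_A(x) = x^4 - 12*x^3 + 54*x^2 - 108*x + 81
which factors as (x - 3)^4. The eigenvalues (with algebraic multiplicities) are λ = 3 with multiplicity 4.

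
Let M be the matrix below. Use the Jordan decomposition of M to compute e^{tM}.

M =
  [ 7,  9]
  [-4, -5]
e^{tM} =
  [6*t*exp(t) + exp(t), 9*t*exp(t)]
  [-4*t*exp(t), -6*t*exp(t) + exp(t)]

Strategy: write M = P · J · P⁻¹ where J is a Jordan canonical form, so e^{tM} = P · e^{tJ} · P⁻¹, and e^{tJ} can be computed block-by-block.

M has Jordan form
J =
  [1, 1]
  [0, 1]
(up to reordering of blocks).

Per-block formulas:
  For a 2×2 Jordan block J_2(1): exp(t · J_2(1)) = e^(1t)·(I + t·N), where N is the 2×2 nilpotent shift.

After assembling e^{tJ} and conjugating by P, we get:

e^{tM} =
  [6*t*exp(t) + exp(t), 9*t*exp(t)]
  [-4*t*exp(t), -6*t*exp(t) + exp(t)]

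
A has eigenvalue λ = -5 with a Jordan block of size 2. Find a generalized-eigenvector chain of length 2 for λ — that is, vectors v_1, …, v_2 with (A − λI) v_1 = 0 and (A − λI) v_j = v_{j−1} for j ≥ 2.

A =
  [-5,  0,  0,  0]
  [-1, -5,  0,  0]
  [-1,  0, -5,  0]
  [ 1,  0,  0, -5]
A Jordan chain for λ = -5 of length 2:
v_1 = (0, -1, -1, 1)ᵀ
v_2 = (1, 0, 0, 0)ᵀ

Let N = A − (-5)·I. We want v_2 with N^2 v_2 = 0 but N^1 v_2 ≠ 0; then v_{j-1} := N · v_j for j = 2, …, 2.

Pick v_2 = (1, 0, 0, 0)ᵀ.
Then v_1 = N · v_2 = (0, -1, -1, 1)ᵀ.

Sanity check: (A − (-5)·I) v_1 = (0, 0, 0, 0)ᵀ = 0. ✓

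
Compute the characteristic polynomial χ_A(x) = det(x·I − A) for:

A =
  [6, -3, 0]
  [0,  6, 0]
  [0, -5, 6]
x^3 - 18*x^2 + 108*x - 216

Expanding det(x·I − A) (e.g. by cofactor expansion or by noting that A is similar to its Jordan form J, which has the same characteristic polynomial as A) gives
  χ_A(x) = x^3 - 18*x^2 + 108*x - 216
which factors as (x - 6)^3. The eigenvalues (with algebraic multiplicities) are λ = 6 with multiplicity 3.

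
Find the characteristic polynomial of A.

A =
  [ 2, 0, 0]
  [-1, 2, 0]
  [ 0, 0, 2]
x^3 - 6*x^2 + 12*x - 8

Expanding det(x·I − A) (e.g. by cofactor expansion or by noting that A is similar to its Jordan form J, which has the same characteristic polynomial as A) gives
  χ_A(x) = x^3 - 6*x^2 + 12*x - 8
which factors as (x - 2)^3. The eigenvalues (with algebraic multiplicities) are λ = 2 with multiplicity 3.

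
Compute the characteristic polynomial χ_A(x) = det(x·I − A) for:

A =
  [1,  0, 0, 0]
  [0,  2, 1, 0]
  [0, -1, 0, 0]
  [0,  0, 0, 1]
x^4 - 4*x^3 + 6*x^2 - 4*x + 1

Expanding det(x·I − A) (e.g. by cofactor expansion or by noting that A is similar to its Jordan form J, which has the same characteristic polynomial as A) gives
  χ_A(x) = x^4 - 4*x^3 + 6*x^2 - 4*x + 1
which factors as (x - 1)^4. The eigenvalues (with algebraic multiplicities) are λ = 1 with multiplicity 4.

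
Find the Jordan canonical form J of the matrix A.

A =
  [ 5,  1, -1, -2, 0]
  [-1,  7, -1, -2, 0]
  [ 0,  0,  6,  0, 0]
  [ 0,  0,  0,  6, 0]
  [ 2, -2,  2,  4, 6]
J_2(6) ⊕ J_1(6) ⊕ J_1(6) ⊕ J_1(6)

The characteristic polynomial is
  det(x·I − A) = x^5 - 30*x^4 + 360*x^3 - 2160*x^2 + 6480*x - 7776 = (x - 6)^5

Eigenvalues and multiplicities (the geometric multiplicity of λ is n − rank(A − λI), which equals the number of Jordan blocks for λ):
  λ = 6: algebraic multiplicity = 5, geometric multiplicity = 4

Determining the block sizes for each eigenvalue:
  λ = 6: 4 blocks summing to 5 forces exactly one block of size 2 and the rest size 1 → block sizes [2, 1, 1, 1]

Assembling the blocks gives a Jordan form
J =
  [6, 1, 0, 0, 0]
  [0, 6, 0, 0, 0]
  [0, 0, 6, 0, 0]
  [0, 0, 0, 6, 0]
  [0, 0, 0, 0, 6]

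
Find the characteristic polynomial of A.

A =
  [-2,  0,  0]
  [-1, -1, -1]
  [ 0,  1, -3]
x^3 + 6*x^2 + 12*x + 8

Expanding det(x·I − A) (e.g. by cofactor expansion or by noting that A is similar to its Jordan form J, which has the same characteristic polynomial as A) gives
  χ_A(x) = x^3 + 6*x^2 + 12*x + 8
which factors as (x + 2)^3. The eigenvalues (with algebraic multiplicities) are λ = -2 with multiplicity 3.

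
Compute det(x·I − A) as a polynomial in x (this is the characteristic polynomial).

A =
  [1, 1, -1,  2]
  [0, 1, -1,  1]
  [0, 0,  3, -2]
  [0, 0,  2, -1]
x^4 - 4*x^3 + 6*x^2 - 4*x + 1

Expanding det(x·I − A) (e.g. by cofactor expansion or by noting that A is similar to its Jordan form J, which has the same characteristic polynomial as A) gives
  χ_A(x) = x^4 - 4*x^3 + 6*x^2 - 4*x + 1
which factors as (x - 1)^4. The eigenvalues (with algebraic multiplicities) are λ = 1 with multiplicity 4.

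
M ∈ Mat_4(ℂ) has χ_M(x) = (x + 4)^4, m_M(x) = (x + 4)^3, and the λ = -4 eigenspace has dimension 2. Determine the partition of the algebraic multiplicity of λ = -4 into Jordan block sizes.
Block sizes for λ = -4: [3, 1]

Step 1 — from the characteristic polynomial, algebraic multiplicity of λ = -4 is 4. From dim ker(M − (-4)·I) = 2, there are exactly 2 Jordan blocks for λ = -4.
Step 2 — from the minimal polynomial, the factor (x + 4)^3 tells us the largest block for λ = -4 has size 3.
Step 3 — with total size 4, 2 blocks, and largest block 3, the block sizes (in nonincreasing order) are [3, 1].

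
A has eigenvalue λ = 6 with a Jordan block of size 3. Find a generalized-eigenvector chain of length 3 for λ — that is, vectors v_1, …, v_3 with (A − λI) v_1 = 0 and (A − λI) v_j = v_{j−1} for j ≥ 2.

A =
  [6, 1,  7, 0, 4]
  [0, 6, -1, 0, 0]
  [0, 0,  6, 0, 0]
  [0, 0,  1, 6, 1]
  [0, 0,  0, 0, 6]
A Jordan chain for λ = 6 of length 3:
v_1 = (-1, 0, 0, 0, 0)ᵀ
v_2 = (7, -1, 0, 1, 0)ᵀ
v_3 = (0, 0, 1, 0, 0)ᵀ

Let N = A − (6)·I. We want v_3 with N^3 v_3 = 0 but N^2 v_3 ≠ 0; then v_{j-1} := N · v_j for j = 3, …, 2.

Pick v_3 = (0, 0, 1, 0, 0)ᵀ.
Then v_2 = N · v_3 = (7, -1, 0, 1, 0)ᵀ.
Then v_1 = N · v_2 = (-1, 0, 0, 0, 0)ᵀ.

Sanity check: (A − (6)·I) v_1 = (0, 0, 0, 0, 0)ᵀ = 0. ✓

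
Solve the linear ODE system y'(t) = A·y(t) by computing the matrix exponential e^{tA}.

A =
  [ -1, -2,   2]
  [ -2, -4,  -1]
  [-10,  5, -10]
e^{tA} =
  [4*t*exp(-5*t) + exp(-5*t), -2*t*exp(-5*t), 2*t*exp(-5*t)]
  [-2*t*exp(-5*t), t*exp(-5*t) + exp(-5*t), -t*exp(-5*t)]
  [-10*t*exp(-5*t), 5*t*exp(-5*t), -5*t*exp(-5*t) + exp(-5*t)]

Strategy: write A = P · J · P⁻¹ where J is a Jordan canonical form, so e^{tA} = P · e^{tJ} · P⁻¹, and e^{tJ} can be computed block-by-block.

A has Jordan form
J =
  [-5,  1,  0]
  [ 0, -5,  0]
  [ 0,  0, -5]
(up to reordering of blocks).

Per-block formulas:
  For a 2×2 Jordan block J_2(-5): exp(t · J_2(-5)) = e^(-5t)·(I + t·N), where N is the 2×2 nilpotent shift.
  For a 1×1 block at λ = -5: exp(t · [-5]) = [e^(-5t)].

After assembling e^{tJ} and conjugating by P, we get:

e^{tA} =
  [4*t*exp(-5*t) + exp(-5*t), -2*t*exp(-5*t), 2*t*exp(-5*t)]
  [-2*t*exp(-5*t), t*exp(-5*t) + exp(-5*t), -t*exp(-5*t)]
  [-10*t*exp(-5*t), 5*t*exp(-5*t), -5*t*exp(-5*t) + exp(-5*t)]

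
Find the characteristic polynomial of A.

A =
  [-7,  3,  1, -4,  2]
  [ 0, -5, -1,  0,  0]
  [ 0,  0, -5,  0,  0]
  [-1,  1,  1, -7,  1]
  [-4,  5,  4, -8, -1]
x^5 + 25*x^4 + 250*x^3 + 1250*x^2 + 3125*x + 3125

Expanding det(x·I − A) (e.g. by cofactor expansion or by noting that A is similar to its Jordan form J, which has the same characteristic polynomial as A) gives
  χ_A(x) = x^5 + 25*x^4 + 250*x^3 + 1250*x^2 + 3125*x + 3125
which factors as (x + 5)^5. The eigenvalues (with algebraic multiplicities) are λ = -5 with multiplicity 5.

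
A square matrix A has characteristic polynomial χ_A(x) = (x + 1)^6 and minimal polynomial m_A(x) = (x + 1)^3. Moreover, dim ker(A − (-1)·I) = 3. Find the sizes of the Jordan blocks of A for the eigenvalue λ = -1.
Block sizes for λ = -1: [3, 2, 1]

Step 1 — from the characteristic polynomial, algebraic multiplicity of λ = -1 is 6. From dim ker(A − (-1)·I) = 3, there are exactly 3 Jordan blocks for λ = -1.
Step 2 — from the minimal polynomial, the factor (x + 1)^3 tells us the largest block for λ = -1 has size 3.
Step 3 — with total size 6, 3 blocks, and largest block 3, the block sizes (in nonincreasing order) are [3, 2, 1].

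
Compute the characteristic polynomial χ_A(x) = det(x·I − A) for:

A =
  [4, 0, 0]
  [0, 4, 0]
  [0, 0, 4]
x^3 - 12*x^2 + 48*x - 64

Expanding det(x·I − A) (e.g. by cofactor expansion or by noting that A is similar to its Jordan form J, which has the same characteristic polynomial as A) gives
  χ_A(x) = x^3 - 12*x^2 + 48*x - 64
which factors as (x - 4)^3. The eigenvalues (with algebraic multiplicities) are λ = 4 with multiplicity 3.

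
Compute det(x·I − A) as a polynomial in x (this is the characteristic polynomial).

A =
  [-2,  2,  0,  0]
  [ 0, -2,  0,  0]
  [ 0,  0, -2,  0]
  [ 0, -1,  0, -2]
x^4 + 8*x^3 + 24*x^2 + 32*x + 16

Expanding det(x·I − A) (e.g. by cofactor expansion or by noting that A is similar to its Jordan form J, which has the same characteristic polynomial as A) gives
  χ_A(x) = x^4 + 8*x^3 + 24*x^2 + 32*x + 16
which factors as (x + 2)^4. The eigenvalues (with algebraic multiplicities) are λ = -2 with multiplicity 4.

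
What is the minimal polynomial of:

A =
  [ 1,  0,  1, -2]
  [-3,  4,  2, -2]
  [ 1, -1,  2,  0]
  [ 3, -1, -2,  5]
x^3 - 9*x^2 + 27*x - 27

The characteristic polynomial is χ_A(x) = (x - 3)^4, so the eigenvalues are known. The minimal polynomial is
  m_A(x) = Π_λ (x − λ)^{k_λ}
where k_λ is the size of the *largest* Jordan block for λ (equivalently, the smallest k with (A − λI)^k v = 0 for every generalised eigenvector v of λ).

  λ = 3: largest Jordan block has size 3, contributing (x − 3)^3

So m_A(x) = (x - 3)^3 = x^3 - 9*x^2 + 27*x - 27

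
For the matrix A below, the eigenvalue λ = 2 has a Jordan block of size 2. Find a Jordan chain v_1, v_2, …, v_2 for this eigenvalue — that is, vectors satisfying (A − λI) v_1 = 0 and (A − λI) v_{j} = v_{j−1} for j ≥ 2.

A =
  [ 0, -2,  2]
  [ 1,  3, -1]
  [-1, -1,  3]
A Jordan chain for λ = 2 of length 2:
v_1 = (-2, 1, -1)ᵀ
v_2 = (1, 0, 0)ᵀ

Let N = A − (2)·I. We want v_2 with N^2 v_2 = 0 but N^1 v_2 ≠ 0; then v_{j-1} := N · v_j for j = 2, …, 2.

Pick v_2 = (1, 0, 0)ᵀ.
Then v_1 = N · v_2 = (-2, 1, -1)ᵀ.

Sanity check: (A − (2)·I) v_1 = (0, 0, 0)ᵀ = 0. ✓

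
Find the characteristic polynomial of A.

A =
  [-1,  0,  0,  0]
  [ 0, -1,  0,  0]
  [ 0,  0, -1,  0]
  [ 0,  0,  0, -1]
x^4 + 4*x^3 + 6*x^2 + 4*x + 1

Expanding det(x·I − A) (e.g. by cofactor expansion or by noting that A is similar to its Jordan form J, which has the same characteristic polynomial as A) gives
  χ_A(x) = x^4 + 4*x^3 + 6*x^2 + 4*x + 1
which factors as (x + 1)^4. The eigenvalues (with algebraic multiplicities) are λ = -1 with multiplicity 4.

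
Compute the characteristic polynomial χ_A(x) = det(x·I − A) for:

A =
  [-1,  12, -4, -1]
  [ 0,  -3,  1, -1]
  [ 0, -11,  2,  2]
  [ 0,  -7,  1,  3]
x^4 - x^3 - 9*x^2 - 11*x - 4

Expanding det(x·I − A) (e.g. by cofactor expansion or by noting that A is similar to its Jordan form J, which has the same characteristic polynomial as A) gives
  χ_A(x) = x^4 - x^3 - 9*x^2 - 11*x - 4
which factors as (x - 4)*(x + 1)^3. The eigenvalues (with algebraic multiplicities) are λ = -1 with multiplicity 3, λ = 4 with multiplicity 1.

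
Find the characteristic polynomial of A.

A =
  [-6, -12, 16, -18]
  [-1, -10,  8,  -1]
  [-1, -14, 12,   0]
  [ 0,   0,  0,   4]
x^4 - 32*x^2 + 256

Expanding det(x·I − A) (e.g. by cofactor expansion or by noting that A is similar to its Jordan form J, which has the same characteristic polynomial as A) gives
  χ_A(x) = x^4 - 32*x^2 + 256
which factors as (x - 4)^2*(x + 4)^2. The eigenvalues (with algebraic multiplicities) are λ = -4 with multiplicity 2, λ = 4 with multiplicity 2.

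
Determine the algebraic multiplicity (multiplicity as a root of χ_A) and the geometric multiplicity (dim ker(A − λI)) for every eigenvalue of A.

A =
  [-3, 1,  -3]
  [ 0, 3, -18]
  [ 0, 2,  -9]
λ = -3: alg = 3, geom = 2

Step 1 — factor the characteristic polynomial to read off the algebraic multiplicities:
  χ_A(x) = (x + 3)^3

Step 2 — compute geometric multiplicities via the rank-nullity identity g(λ) = n − rank(A − λI):
  rank(A − (-3)·I) = 1, so dim ker(A − (-3)·I) = n − 1 = 2

Summary:
  λ = -3: algebraic multiplicity = 3, geometric multiplicity = 2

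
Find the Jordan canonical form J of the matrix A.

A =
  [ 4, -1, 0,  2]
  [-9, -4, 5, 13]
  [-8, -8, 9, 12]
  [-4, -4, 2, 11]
J_3(5) ⊕ J_1(5)

The characteristic polynomial is
  det(x·I − A) = x^4 - 20*x^3 + 150*x^2 - 500*x + 625 = (x - 5)^4

Eigenvalues and multiplicities (the geometric multiplicity of λ is n − rank(A − λI), which equals the number of Jordan blocks for λ):
  λ = 5: algebraic multiplicity = 4, geometric multiplicity = 2

Determining the block sizes for each eigenvalue:
  λ = 5: with am = 4 and gm = 2, the partition is not yet determined (e.g. several partitions of 4 into 2 parts exist). Let N = A − (5)·I. Computing rank(N^1) = 2, rank(N^2) = 1, rank(N^3) = 0; the number of blocks of size ≥ j is rank(N^{j−1}) − rank(N^j), giving [2, 1, 1]. So we have 1 block(s) of size 3, 1 block(s) of size 1 → block sizes [3, 1]

Assembling the blocks gives a Jordan form
J =
  [5, 1, 0, 0]
  [0, 5, 1, 0]
  [0, 0, 5, 0]
  [0, 0, 0, 5]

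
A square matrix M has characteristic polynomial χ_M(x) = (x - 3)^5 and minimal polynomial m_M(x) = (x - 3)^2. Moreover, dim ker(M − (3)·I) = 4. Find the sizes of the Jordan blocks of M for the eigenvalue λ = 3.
Block sizes for λ = 3: [2, 1, 1, 1]

Step 1 — from the characteristic polynomial, algebraic multiplicity of λ = 3 is 5. From dim ker(M − (3)·I) = 4, there are exactly 4 Jordan blocks for λ = 3.
Step 2 — from the minimal polynomial, the factor (x − 3)^2 tells us the largest block for λ = 3 has size 2.
Step 3 — with total size 5, 4 blocks, and largest block 2, the block sizes (in nonincreasing order) are [2, 1, 1, 1].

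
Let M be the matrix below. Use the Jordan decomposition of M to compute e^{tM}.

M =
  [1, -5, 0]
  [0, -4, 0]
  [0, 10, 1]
e^{tM} =
  [exp(t), -exp(t) + exp(-4*t), 0]
  [0, exp(-4*t), 0]
  [0, 2*exp(t) - 2*exp(-4*t), exp(t)]

Strategy: write M = P · J · P⁻¹ where J is a Jordan canonical form, so e^{tM} = P · e^{tJ} · P⁻¹, and e^{tJ} can be computed block-by-block.

M has Jordan form
J =
  [-4, 0, 0]
  [ 0, 1, 0]
  [ 0, 0, 1]
(up to reordering of blocks).

Per-block formulas:
  For a 1×1 block at λ = 1: exp(t · [1]) = [e^(1t)].
  For a 1×1 block at λ = -4: exp(t · [-4]) = [e^(-4t)].

After assembling e^{tJ} and conjugating by P, we get:

e^{tM} =
  [exp(t), -exp(t) + exp(-4*t), 0]
  [0, exp(-4*t), 0]
  [0, 2*exp(t) - 2*exp(-4*t), exp(t)]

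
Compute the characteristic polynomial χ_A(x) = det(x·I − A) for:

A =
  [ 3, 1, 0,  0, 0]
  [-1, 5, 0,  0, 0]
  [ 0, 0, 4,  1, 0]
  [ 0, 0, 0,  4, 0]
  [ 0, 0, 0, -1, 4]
x^5 - 20*x^4 + 160*x^3 - 640*x^2 + 1280*x - 1024

Expanding det(x·I − A) (e.g. by cofactor expansion or by noting that A is similar to its Jordan form J, which has the same characteristic polynomial as A) gives
  χ_A(x) = x^5 - 20*x^4 + 160*x^3 - 640*x^2 + 1280*x - 1024
which factors as (x - 4)^5. The eigenvalues (with algebraic multiplicities) are λ = 4 with multiplicity 5.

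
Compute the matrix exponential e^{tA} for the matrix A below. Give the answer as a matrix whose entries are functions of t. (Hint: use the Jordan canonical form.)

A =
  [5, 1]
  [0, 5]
e^{tA} =
  [exp(5*t), t*exp(5*t)]
  [0, exp(5*t)]

Strategy: write A = P · J · P⁻¹ where J is a Jordan canonical form, so e^{tA} = P · e^{tJ} · P⁻¹, and e^{tJ} can be computed block-by-block.

A has Jordan form
J =
  [5, 1]
  [0, 5]
(up to reordering of blocks).

Per-block formulas:
  For a 2×2 Jordan block J_2(5): exp(t · J_2(5)) = e^(5t)·(I + t·N), where N is the 2×2 nilpotent shift.

After assembling e^{tJ} and conjugating by P, we get:

e^{tA} =
  [exp(5*t), t*exp(5*t)]
  [0, exp(5*t)]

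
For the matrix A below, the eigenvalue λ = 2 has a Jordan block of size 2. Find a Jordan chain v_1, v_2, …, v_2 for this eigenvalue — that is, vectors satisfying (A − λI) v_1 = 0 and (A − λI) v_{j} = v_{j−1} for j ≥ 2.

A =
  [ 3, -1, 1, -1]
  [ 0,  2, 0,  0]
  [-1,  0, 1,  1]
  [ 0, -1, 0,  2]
A Jordan chain for λ = 2 of length 2:
v_1 = (1, 0, -1, 0)ᵀ
v_2 = (1, 0, 0, 0)ᵀ

Let N = A − (2)·I. We want v_2 with N^2 v_2 = 0 but N^1 v_2 ≠ 0; then v_{j-1} := N · v_j for j = 2, …, 2.

Pick v_2 = (1, 0, 0, 0)ᵀ.
Then v_1 = N · v_2 = (1, 0, -1, 0)ᵀ.

Sanity check: (A − (2)·I) v_1 = (0, 0, 0, 0)ᵀ = 0. ✓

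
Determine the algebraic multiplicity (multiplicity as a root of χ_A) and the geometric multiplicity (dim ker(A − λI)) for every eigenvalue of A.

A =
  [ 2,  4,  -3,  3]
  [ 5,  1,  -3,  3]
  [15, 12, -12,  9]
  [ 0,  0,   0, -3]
λ = -3: alg = 4, geom = 3

Step 1 — factor the characteristic polynomial to read off the algebraic multiplicities:
  χ_A(x) = (x + 3)^4

Step 2 — compute geometric multiplicities via the rank-nullity identity g(λ) = n − rank(A − λI):
  rank(A − (-3)·I) = 1, so dim ker(A − (-3)·I) = n − 1 = 3

Summary:
  λ = -3: algebraic multiplicity = 4, geometric multiplicity = 3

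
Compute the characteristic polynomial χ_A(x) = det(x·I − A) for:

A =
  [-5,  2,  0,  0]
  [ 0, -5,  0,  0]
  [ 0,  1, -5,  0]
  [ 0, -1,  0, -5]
x^4 + 20*x^3 + 150*x^2 + 500*x + 625

Expanding det(x·I − A) (e.g. by cofactor expansion or by noting that A is similar to its Jordan form J, which has the same characteristic polynomial as A) gives
  χ_A(x) = x^4 + 20*x^3 + 150*x^2 + 500*x + 625
which factors as (x + 5)^4. The eigenvalues (with algebraic multiplicities) are λ = -5 with multiplicity 4.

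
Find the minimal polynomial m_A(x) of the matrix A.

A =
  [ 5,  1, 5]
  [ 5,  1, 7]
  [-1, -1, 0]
x^3 - 6*x^2 + 12*x - 8

The characteristic polynomial is χ_A(x) = (x - 2)^3, so the eigenvalues are known. The minimal polynomial is
  m_A(x) = Π_λ (x − λ)^{k_λ}
where k_λ is the size of the *largest* Jordan block for λ (equivalently, the smallest k with (A − λI)^k v = 0 for every generalised eigenvector v of λ).

  λ = 2: largest Jordan block has size 3, contributing (x − 2)^3

So m_A(x) = (x - 2)^3 = x^3 - 6*x^2 + 12*x - 8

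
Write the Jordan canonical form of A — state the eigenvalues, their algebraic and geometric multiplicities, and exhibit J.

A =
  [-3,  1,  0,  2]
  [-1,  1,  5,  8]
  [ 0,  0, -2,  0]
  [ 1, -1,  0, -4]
J_3(-2) ⊕ J_1(-2)

The characteristic polynomial is
  det(x·I − A) = x^4 + 8*x^3 + 24*x^2 + 32*x + 16 = (x + 2)^4

Eigenvalues and multiplicities (the geometric multiplicity of λ is n − rank(A − λI), which equals the number of Jordan blocks for λ):
  λ = -2: algebraic multiplicity = 4, geometric multiplicity = 2

Determining the block sizes for each eigenvalue:
  λ = -2: with am = 4 and gm = 2, the partition is not yet determined (e.g. several partitions of 4 into 2 parts exist). Let N = A − (-2)·I. Computing rank(N^1) = 2, rank(N^2) = 1, rank(N^3) = 0; the number of blocks of size ≥ j is rank(N^{j−1}) − rank(N^j), giving [2, 1, 1]. So we have 1 block(s) of size 3, 1 block(s) of size 1 → block sizes [3, 1]

Assembling the blocks gives a Jordan form
J =
  [-2,  1,  0,  0]
  [ 0, -2,  1,  0]
  [ 0,  0, -2,  0]
  [ 0,  0,  0, -2]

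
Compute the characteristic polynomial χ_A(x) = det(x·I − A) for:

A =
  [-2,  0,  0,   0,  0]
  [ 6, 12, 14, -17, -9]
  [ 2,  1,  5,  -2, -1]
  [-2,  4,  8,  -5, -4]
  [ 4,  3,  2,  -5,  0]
x^5 - 10*x^4 + 30*x^3 - 135*x + 162

Expanding det(x·I − A) (e.g. by cofactor expansion or by noting that A is similar to its Jordan form J, which has the same characteristic polynomial as A) gives
  χ_A(x) = x^5 - 10*x^4 + 30*x^3 - 135*x + 162
which factors as (x - 3)^4*(x + 2). The eigenvalues (with algebraic multiplicities) are λ = -2 with multiplicity 1, λ = 3 with multiplicity 4.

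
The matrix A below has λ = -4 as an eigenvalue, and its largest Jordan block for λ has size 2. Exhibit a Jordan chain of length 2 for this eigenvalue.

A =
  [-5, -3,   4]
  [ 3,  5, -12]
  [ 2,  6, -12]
A Jordan chain for λ = -4 of length 2:
v_1 = (-1, 3, 2)ᵀ
v_2 = (1, 0, 0)ᵀ

Let N = A − (-4)·I. We want v_2 with N^2 v_2 = 0 but N^1 v_2 ≠ 0; then v_{j-1} := N · v_j for j = 2, …, 2.

Pick v_2 = (1, 0, 0)ᵀ.
Then v_1 = N · v_2 = (-1, 3, 2)ᵀ.

Sanity check: (A − (-4)·I) v_1 = (0, 0, 0)ᵀ = 0. ✓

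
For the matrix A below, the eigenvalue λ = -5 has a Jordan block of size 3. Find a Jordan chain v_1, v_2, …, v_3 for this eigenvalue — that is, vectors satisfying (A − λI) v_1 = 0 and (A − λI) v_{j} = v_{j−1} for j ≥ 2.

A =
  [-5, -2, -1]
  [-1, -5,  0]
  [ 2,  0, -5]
A Jordan chain for λ = -5 of length 3:
v_1 = (0, 2, -4)ᵀ
v_2 = (-2, 0, 0)ᵀ
v_3 = (0, 1, 0)ᵀ

Let N = A − (-5)·I. We want v_3 with N^3 v_3 = 0 but N^2 v_3 ≠ 0; then v_{j-1} := N · v_j for j = 3, …, 2.

Pick v_3 = (0, 1, 0)ᵀ.
Then v_2 = N · v_3 = (-2, 0, 0)ᵀ.
Then v_1 = N · v_2 = (0, 2, -4)ᵀ.

Sanity check: (A − (-5)·I) v_1 = (0, 0, 0)ᵀ = 0. ✓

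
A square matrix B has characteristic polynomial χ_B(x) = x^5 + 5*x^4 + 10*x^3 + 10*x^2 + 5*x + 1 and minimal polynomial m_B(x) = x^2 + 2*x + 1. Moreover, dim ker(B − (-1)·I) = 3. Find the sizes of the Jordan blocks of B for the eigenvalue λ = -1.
Block sizes for λ = -1: [2, 2, 1]

Step 1 — from the characteristic polynomial, algebraic multiplicity of λ = -1 is 5. From dim ker(B − (-1)·I) = 3, there are exactly 3 Jordan blocks for λ = -1.
Step 2 — from the minimal polynomial, the factor (x + 1)^2 tells us the largest block for λ = -1 has size 2.
Step 3 — with total size 5, 3 blocks, and largest block 2, the block sizes (in nonincreasing order) are [2, 2, 1].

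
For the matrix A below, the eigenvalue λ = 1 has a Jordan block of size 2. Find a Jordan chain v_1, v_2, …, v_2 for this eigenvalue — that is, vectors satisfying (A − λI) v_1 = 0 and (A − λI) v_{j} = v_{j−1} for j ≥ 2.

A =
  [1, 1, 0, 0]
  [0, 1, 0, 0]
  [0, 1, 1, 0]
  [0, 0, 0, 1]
A Jordan chain for λ = 1 of length 2:
v_1 = (1, 0, 1, 0)ᵀ
v_2 = (0, 1, 0, 0)ᵀ

Let N = A − (1)·I. We want v_2 with N^2 v_2 = 0 but N^1 v_2 ≠ 0; then v_{j-1} := N · v_j for j = 2, …, 2.

Pick v_2 = (0, 1, 0, 0)ᵀ.
Then v_1 = N · v_2 = (1, 0, 1, 0)ᵀ.

Sanity check: (A − (1)·I) v_1 = (0, 0, 0, 0)ᵀ = 0. ✓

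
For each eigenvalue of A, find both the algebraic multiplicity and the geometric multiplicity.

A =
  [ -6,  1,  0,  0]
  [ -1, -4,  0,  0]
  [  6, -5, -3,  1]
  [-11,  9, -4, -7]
λ = -5: alg = 4, geom = 2

Step 1 — factor the characteristic polynomial to read off the algebraic multiplicities:
  χ_A(x) = (x + 5)^4

Step 2 — compute geometric multiplicities via the rank-nullity identity g(λ) = n − rank(A − λI):
  rank(A − (-5)·I) = 2, so dim ker(A − (-5)·I) = n − 2 = 2

Summary:
  λ = -5: algebraic multiplicity = 4, geometric multiplicity = 2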